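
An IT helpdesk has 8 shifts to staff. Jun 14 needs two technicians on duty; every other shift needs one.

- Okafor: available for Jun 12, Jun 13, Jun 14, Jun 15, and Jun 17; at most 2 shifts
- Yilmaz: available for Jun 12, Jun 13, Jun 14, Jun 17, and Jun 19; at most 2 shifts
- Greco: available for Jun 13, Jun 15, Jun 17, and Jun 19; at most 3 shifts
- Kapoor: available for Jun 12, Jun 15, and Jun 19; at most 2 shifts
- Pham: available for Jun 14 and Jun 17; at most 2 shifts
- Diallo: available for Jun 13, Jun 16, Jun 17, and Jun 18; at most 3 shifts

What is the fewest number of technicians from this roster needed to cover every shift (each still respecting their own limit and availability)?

9 slots to fill and no one can take more than 3, so at least ⌈9/3⌉ = 3 technicians are needed.
Any 3 technicians together have capacity at most 3+3+2 = 8 < 9 slots, so 3 can never suffice.
Okafor, Yilmaz, Greco, and Diallo alone can cover everything: Jun 12→Okafor, Jun 13→Greco, Jun 14→Okafor+Yilmaz, Jun 15→Greco, Jun 16→Diallo, Jun 17→Greco, Jun 18→Diallo, Jun 19→Yilmaz.

4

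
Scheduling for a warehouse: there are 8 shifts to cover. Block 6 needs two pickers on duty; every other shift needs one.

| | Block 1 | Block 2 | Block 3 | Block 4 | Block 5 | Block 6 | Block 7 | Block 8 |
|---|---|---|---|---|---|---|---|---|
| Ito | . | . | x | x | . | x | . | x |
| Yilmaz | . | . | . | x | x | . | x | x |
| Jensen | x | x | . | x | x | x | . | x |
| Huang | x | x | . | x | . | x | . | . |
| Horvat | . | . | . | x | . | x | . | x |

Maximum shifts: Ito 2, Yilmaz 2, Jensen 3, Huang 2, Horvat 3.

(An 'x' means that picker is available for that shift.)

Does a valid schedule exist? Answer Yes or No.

Yes

Block 3 can only be covered by Ito, so that assignment is forced.
Block 7 can only be covered by Yilmaz, so that assignment is forced.
One valid schedule: Block 1→Jensen, Block 2→Jensen, Block 3→Ito, Block 4→Jensen, Block 5→Yilmaz, Block 6→Huang+Horvat, Block 7→Yilmaz, Block 8→Ito.
Loads: Ito 2/2, Yilmaz 2/2, Jensen 3/3, Huang 1/2, Horvat 1/3 — all within limits.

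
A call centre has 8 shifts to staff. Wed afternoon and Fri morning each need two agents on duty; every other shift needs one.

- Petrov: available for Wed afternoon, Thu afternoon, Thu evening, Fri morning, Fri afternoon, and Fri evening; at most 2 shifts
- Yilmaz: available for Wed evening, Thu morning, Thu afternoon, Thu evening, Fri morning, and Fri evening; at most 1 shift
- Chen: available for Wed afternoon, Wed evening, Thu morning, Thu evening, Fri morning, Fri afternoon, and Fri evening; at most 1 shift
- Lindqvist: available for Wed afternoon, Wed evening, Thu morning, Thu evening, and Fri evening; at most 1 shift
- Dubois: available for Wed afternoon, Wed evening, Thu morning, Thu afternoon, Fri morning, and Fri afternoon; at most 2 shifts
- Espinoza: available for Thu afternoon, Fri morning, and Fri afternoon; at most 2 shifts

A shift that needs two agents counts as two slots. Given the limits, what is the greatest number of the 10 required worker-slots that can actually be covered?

9

Total capacity across all agents is 2+1+1+1+2+2 = 9, and 10 slots are needed, so at most 9 can be filled.
An assignment achieving 9: Wed afternoon→Petrov+Chen, Wed evening→Yilmaz, Thu morning→Lindqvist, Thu afternoon→Dubois, Thu evening→Petrov, Fri morning→Dubois+Espinoza, Fri afternoon→Espinoza.
Loads: Petrov 2/2, Yilmaz 1/1, Chen 1/1, Lindqvist 1/1, Dubois 2/2, Espinoza 2/2.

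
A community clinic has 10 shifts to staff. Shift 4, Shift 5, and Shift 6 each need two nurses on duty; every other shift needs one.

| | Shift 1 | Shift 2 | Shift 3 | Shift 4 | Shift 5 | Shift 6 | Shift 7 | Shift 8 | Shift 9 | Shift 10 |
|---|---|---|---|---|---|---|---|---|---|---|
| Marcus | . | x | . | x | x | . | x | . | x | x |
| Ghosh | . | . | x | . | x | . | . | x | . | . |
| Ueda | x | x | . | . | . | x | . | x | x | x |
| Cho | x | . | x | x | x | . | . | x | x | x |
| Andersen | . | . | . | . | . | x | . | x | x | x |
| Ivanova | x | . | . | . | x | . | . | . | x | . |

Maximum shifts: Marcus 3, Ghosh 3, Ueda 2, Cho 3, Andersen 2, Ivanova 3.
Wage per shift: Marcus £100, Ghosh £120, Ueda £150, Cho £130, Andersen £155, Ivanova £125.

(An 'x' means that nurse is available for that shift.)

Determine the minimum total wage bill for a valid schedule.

£1600

Shift 4 can only be covered by Marcus and Cho, so that assignment is forced.
Shift 6 can only be covered by Ueda and Andersen, so that assignment is forced.
Shift 7 can only be covered by Marcus, so that assignment is forced.
Picking the cheapest available nurse for each shift independently would cost £1520, but that ignores the shift limits.
An optimal schedule: Shift 1→Ivanova, Shift 2→Marcus, Shift 3→Ghosh, Shift 4→Marcus+Cho, Shift 5→Ghosh+Ivanova, Shift 6→Ueda+Andersen, Shift 7→Marcus, Shift 8→Ghosh, Shift 9→Ivanova, Shift 10→Cho.
Total: 125 + 100 + 120 + 100 + 130 + 120 + 125 + 150 + 155 + 100 + 120 + 125 + 130 = £1600.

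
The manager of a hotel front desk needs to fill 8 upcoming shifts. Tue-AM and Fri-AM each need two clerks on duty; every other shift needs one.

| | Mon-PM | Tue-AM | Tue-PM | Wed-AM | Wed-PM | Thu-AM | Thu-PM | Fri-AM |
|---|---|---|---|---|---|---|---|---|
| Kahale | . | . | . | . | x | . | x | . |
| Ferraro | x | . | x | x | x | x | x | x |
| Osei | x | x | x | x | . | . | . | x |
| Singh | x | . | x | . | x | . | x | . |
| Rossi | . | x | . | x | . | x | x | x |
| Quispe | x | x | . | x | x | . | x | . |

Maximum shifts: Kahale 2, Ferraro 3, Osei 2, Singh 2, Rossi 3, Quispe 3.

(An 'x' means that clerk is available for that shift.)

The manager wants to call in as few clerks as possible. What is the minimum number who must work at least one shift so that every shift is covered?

10 slots to fill and no one can take more than 3, so at least ⌈10/3⌉ = 4 clerks are needed.
Kahale, Ferraro, Osei, and Rossi alone can cover everything: Mon-PM→Ferraro, Tue-AM→Osei+Rossi, Tue-PM→Ferraro, Wed-AM→Rossi, Wed-PM→Kahale, Thu-AM→Ferraro, Thu-PM→Kahale, Fri-AM→Osei+Rossi.

4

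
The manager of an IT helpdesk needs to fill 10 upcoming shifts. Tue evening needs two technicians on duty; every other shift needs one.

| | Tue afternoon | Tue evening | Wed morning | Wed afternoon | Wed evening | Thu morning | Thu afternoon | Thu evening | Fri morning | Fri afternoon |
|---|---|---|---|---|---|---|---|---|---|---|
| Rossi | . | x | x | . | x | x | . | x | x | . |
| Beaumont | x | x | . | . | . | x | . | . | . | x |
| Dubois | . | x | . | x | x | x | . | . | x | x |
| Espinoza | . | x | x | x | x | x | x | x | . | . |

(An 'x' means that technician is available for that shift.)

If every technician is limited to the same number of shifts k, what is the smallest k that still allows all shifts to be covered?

With 4 technicians and 11 worker-slots to fill, someone must work at least ⌈11/4⌉ = 3 shifts, so k ≥ 3.
k = 3 works: Tue afternoon→Beaumont, Tue evening→Dubois+Espinoza, Wed morning→Rossi, Wed afternoon→Dubois, Wed evening→Dubois, Thu morning→Beaumont, Thu afternoon→Espinoza, Thu evening→Rossi, Fri morning→Rossi, Fri afternoon→Beaumont.
Loads: Rossi 3, Beaumont 3, Dubois 3, Espinoza 2 — all ≤ 3.

3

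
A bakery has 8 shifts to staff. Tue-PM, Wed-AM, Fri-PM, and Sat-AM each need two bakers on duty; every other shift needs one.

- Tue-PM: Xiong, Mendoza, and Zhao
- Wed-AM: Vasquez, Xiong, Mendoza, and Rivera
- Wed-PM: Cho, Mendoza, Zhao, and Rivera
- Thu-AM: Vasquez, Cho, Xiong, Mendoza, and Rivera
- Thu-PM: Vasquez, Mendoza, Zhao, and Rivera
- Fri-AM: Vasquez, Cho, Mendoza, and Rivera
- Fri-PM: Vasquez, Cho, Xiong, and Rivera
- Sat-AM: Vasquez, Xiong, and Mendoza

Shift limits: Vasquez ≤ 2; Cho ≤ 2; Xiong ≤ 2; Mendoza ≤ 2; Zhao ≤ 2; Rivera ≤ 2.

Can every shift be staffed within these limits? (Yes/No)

Yes

One valid schedule: Tue-PM→Xiong+Mendoza, Wed-AM→Mendoza+Rivera, Wed-PM→Zhao, Thu-AM→Cho, Thu-PM→Zhao, Fri-AM→Vasquez, Fri-PM→Cho+Rivera, Sat-AM→Vasquez+Xiong.
Loads: Vasquez 2/2, Cho 2/2, Xiong 2/2, Mendoza 2/2, Zhao 2/2, Rivera 2/2 — all within limits.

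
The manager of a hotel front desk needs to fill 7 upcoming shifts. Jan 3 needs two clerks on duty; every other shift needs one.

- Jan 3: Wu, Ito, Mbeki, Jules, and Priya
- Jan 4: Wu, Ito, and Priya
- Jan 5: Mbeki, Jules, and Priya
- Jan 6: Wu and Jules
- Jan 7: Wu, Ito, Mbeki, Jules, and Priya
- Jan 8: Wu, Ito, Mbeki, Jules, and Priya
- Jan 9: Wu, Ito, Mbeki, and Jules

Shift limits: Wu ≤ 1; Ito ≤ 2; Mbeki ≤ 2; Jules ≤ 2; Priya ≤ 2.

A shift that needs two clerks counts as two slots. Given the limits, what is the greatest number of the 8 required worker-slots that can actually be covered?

8

Total capacity across all clerks is 1+2+2+2+2 = 9, and 8 slots are needed, so at most 8 can be filled.
An assignment achieving 8: Jan 3→Mbeki+Jules, Jan 4→Ito, Jan 5→Mbeki, Jan 6→Wu, Jan 7→Jules, Jan 8→Priya, Jan 9→Ito.
Loads: Wu 1/1, Ito 2/2, Mbeki 2/2, Jules 2/2, Priya 1/2.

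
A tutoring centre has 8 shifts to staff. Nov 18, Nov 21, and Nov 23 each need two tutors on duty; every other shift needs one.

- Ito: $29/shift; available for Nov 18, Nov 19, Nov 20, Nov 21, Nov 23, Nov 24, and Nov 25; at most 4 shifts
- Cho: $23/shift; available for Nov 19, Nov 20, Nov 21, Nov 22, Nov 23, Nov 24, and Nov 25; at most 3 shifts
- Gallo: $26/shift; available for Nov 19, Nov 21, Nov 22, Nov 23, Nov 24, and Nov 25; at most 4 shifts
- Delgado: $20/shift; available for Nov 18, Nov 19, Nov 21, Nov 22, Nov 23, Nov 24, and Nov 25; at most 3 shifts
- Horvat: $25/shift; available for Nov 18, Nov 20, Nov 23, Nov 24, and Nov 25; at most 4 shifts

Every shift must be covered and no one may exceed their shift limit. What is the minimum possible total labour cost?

Picking the cheapest available tutor for each shift independently would cost $234, but that ignores the shift limits.
An optimal schedule: Nov 18→Delgado+Horvat, Nov 19→Delgado, Nov 20→Cho, Nov 21→Cho+Gallo, Nov 22→Delgado, Nov 23→Cho+Horvat, Nov 24→Horvat, Nov 25→Horvat.
Total: 20 + 25 + 20 + 23 + 23 + 26 + 20 + 23 + 25 + 25 + 25 = $255.

$255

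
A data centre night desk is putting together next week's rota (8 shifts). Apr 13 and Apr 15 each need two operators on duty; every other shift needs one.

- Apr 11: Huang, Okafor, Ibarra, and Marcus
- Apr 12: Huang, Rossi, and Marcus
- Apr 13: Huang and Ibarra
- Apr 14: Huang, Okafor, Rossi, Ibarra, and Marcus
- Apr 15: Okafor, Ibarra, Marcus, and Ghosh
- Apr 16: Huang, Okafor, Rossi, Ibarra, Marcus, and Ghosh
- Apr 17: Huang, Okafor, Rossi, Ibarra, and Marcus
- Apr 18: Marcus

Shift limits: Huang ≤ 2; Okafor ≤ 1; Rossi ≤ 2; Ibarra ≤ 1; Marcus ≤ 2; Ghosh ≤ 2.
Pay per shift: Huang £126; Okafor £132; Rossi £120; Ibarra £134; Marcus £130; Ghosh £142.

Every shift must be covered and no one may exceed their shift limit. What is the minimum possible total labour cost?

Apr 13 can only be covered by Huang and Ibarra, so that assignment is forced.
Apr 18 can only be covered by Marcus, so that assignment is forced.
Picking the cheapest available operator for each shift independently would cost £1258, but that ignores the shift limits.
An optimal schedule: Apr 11→Okafor, Apr 12→Huang, Apr 13→Huang+Ibarra, Apr 14→Rossi, Apr 15→Marcus+Ghosh, Apr 16→Ghosh, Apr 17→Rossi, Apr 18→Marcus.
Total: 132 + 126 + 126 + 134 + 120 + 130 + 142 + 142 + 120 + 130 = £1302.

£1302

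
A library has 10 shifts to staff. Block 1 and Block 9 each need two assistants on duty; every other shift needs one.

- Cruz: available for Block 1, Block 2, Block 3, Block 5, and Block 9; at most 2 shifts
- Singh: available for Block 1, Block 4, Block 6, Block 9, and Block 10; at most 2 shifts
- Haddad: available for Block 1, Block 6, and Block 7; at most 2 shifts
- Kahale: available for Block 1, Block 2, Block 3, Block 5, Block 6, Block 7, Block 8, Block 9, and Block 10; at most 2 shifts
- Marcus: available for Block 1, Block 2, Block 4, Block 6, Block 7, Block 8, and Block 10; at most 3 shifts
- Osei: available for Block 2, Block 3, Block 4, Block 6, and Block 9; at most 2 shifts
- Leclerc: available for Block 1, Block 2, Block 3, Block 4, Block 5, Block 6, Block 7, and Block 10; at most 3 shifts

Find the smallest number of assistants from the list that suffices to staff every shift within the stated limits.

5

12 slots to fill and no one can take more than 3, so at least ⌈12/3⌉ = 4 assistants are needed.
Any 4 assistants together have capacity at most 3+3+2+2 = 10 < 12 slots, so 4 can never suffice.
Cruz, Singh, Haddad, Marcus, and Leclerc alone can cover everything: Block 1→Haddad+Leclerc, Block 2→Marcus, Block 3→Cruz, Block 4→Singh, Block 5→Leclerc, Block 6→Leclerc, Block 7→Haddad, Block 8→Marcus, Block 9→Cruz+Singh, Block 10→Marcus.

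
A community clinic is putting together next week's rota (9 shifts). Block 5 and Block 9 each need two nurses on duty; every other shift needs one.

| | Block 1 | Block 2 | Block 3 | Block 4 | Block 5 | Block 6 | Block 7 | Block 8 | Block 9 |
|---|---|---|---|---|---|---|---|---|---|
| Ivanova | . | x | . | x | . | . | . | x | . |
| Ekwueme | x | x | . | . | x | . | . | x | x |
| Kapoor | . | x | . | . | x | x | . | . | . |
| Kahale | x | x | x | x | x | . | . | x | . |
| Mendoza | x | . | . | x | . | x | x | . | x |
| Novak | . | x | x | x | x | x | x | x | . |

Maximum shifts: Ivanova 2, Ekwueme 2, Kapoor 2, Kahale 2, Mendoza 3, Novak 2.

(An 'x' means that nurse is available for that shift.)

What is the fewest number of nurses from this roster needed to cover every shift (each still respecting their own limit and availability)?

5

11 slots to fill and no one can take more than 3, so at least ⌈11/3⌉ = 4 nurses are needed.
Any 4 nurses together have capacity at most 3+2+2+2 = 9 < 11 slots, so 4 can never suffice.
Ivanova, Ekwueme, Kapoor, Kahale, and Mendoza alone can cover everything: Block 1→Ekwueme, Block 2→Ivanova, Block 3→Kahale, Block 4→Mendoza, Block 5→Kapoor+Kahale, Block 6→Kapoor, Block 7→Mendoza, Block 8→Ivanova, Block 9→Ekwueme+Mendoza.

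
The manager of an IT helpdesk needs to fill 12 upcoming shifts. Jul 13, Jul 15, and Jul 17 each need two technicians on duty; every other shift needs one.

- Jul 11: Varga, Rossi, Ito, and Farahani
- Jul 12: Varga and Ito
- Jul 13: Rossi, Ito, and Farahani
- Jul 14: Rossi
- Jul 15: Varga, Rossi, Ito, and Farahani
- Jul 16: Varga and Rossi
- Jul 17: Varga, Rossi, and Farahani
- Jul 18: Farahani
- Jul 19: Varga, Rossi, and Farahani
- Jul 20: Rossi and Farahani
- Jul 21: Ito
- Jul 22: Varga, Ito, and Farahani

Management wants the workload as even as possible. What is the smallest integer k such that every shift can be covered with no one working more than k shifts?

With 4 technicians and 15 worker-slots to fill, someone must work at least ⌈15/4⌉ = 4 shifts, so k ≥ 4.
k = 4 works: Jul 11→Farahani, Jul 12→Varga, Jul 13→Rossi+Ito, Jul 14→Rossi, Jul 15→Ito+Farahani, Jul 16→Varga, Jul 17→Varga+Rossi, Jul 18→Farahani, Jul 19→Varga, Jul 20→Rossi, Jul 21→Ito, Jul 22→Ito.
Loads: Varga 4, Rossi 4, Ito 4, Farahani 3 — all ≤ 4.

4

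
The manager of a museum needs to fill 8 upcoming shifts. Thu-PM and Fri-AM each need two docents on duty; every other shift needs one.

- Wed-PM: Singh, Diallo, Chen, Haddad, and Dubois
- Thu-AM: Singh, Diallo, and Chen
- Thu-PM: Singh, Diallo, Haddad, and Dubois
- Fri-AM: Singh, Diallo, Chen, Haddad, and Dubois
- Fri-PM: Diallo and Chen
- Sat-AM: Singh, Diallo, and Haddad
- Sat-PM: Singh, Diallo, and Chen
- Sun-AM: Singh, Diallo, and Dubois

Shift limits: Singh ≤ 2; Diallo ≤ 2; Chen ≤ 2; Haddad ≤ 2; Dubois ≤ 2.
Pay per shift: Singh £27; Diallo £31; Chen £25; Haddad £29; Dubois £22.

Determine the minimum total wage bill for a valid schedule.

£268

Picking the cheapest available docent for each shift independently would cost £242, but that ignores the shift limits.
An optimal schedule: Wed-PM→Chen, Thu-AM→Singh, Thu-PM→Haddad+Dubois, Fri-AM→Chen+Haddad, Fri-PM→Diallo, Sat-AM→Singh, Sat-PM→Diallo, Sun-AM→Dubois.
Total: 25 + 27 + 29 + 22 + 25 + 29 + 31 + 27 + 31 + 22 = £268.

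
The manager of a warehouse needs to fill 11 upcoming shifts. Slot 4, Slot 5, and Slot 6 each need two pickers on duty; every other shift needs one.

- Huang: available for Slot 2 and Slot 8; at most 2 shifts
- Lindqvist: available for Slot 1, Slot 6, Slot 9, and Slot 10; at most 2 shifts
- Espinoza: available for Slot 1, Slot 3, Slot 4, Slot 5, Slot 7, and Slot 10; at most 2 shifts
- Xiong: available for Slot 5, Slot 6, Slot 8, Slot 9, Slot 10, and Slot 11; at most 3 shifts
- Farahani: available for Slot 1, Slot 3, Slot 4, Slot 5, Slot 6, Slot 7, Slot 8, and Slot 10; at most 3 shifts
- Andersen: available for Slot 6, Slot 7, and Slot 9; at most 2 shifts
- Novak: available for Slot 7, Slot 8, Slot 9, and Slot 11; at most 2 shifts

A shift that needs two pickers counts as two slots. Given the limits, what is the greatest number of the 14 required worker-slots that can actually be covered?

Total capacity across all pickers is 2+2+2+3+3+2+2 = 16, and 14 slots are needed, so at most 14 can be filled.
An assignment achieving 14: Slot 1→Lindqvist, Slot 2→Huang, Slot 3→Espinoza, Slot 4→Espinoza+Farahani, Slot 5→Xiong+Farahani, Slot 6→Lindqvist+Xiong, Slot 7→Andersen, Slot 8→Huang, Slot 9→Andersen, Slot 10→Farahani, Slot 11→Xiong.
Loads: Huang 2/2, Lindqvist 2/2, Espinoza 2/2, Xiong 3/3, Farahani 3/3, Andersen 2/2, Novak 0/2.

14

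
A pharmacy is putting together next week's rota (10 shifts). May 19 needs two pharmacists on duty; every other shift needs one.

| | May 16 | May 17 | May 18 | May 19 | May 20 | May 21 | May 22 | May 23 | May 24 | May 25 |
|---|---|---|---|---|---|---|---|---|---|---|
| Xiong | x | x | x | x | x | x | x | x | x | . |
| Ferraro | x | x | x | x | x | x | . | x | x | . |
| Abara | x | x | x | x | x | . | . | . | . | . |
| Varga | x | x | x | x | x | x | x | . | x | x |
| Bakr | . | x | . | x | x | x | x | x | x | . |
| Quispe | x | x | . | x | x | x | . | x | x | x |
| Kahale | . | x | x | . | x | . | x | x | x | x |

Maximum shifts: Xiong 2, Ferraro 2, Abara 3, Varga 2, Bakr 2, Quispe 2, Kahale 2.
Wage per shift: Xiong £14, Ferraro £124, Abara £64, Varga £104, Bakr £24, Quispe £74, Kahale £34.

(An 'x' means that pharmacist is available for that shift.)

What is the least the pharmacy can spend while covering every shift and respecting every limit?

Picking the cheapest available pharmacist for each shift independently would cost £184, but that ignores the shift limits.
An optimal schedule: May 16→Xiong, May 17→Abara, May 18→Kahale, May 19→Abara+Quispe, May 20→Abara, May 21→Bakr, May 22→Xiong, May 23→Bakr, May 24→Quispe, May 25→Kahale.
Total: 14 + 64 + 34 + 64 + 74 + 64 + 24 + 14 + 24 + 74 + 34 = £484.

£484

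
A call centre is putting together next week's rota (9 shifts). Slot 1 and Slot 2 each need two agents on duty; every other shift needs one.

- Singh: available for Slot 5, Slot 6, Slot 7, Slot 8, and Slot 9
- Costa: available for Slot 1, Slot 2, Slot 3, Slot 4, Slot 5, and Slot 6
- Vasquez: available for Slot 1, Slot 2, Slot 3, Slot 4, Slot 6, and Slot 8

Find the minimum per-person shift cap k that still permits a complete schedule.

With 3 agents and 11 worker-slots to fill, someone must work at least ⌈11/3⌉ = 4 shifts, so k ≥ 4.
k = 4 works: Slot 1→Costa+Vasquez, Slot 2→Costa+Vasquez, Slot 3→Costa, Slot 4→Costa, Slot 5→Singh, Slot 6→Vasquez, Slot 7→Singh, Slot 8→Singh, Slot 9→Singh.
Loads: Singh 4, Costa 4, Vasquez 3 — all ≤ 4.

4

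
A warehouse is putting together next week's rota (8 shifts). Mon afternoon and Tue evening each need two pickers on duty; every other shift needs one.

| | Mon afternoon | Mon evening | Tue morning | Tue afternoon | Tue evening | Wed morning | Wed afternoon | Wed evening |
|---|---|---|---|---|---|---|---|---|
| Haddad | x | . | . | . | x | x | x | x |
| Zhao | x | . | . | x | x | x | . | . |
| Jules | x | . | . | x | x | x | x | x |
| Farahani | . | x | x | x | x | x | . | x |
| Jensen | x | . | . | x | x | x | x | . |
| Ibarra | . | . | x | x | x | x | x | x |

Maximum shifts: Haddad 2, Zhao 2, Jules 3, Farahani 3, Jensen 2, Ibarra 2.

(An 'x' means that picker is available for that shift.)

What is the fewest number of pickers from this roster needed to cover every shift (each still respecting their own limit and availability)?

4

10 slots to fill and no one can take more than 3, so at least ⌈10/3⌉ = 4 pickers are needed.
Haddad, Zhao, Jules, and Farahani alone can cover everything: Mon afternoon→Haddad+Zhao, Mon evening→Farahani, Tue morning→Farahani, Tue afternoon→Zhao, Tue evening→Jules+Farahani, Wed morning→Jules, Wed afternoon→Haddad, Wed evening→Jules.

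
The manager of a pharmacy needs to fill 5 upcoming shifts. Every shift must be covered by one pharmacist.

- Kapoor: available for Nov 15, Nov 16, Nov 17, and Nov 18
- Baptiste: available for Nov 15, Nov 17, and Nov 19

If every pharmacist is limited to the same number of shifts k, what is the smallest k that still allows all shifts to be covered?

With 2 pharmacists and 5 worker-slots to fill, someone must work at least ⌈5/2⌉ = 3 shifts, so k ≥ 3.
k = 3 works: Nov 15→Kapoor, Nov 16→Kapoor, Nov 17→Baptiste, Nov 18→Kapoor, Nov 19→Baptiste.
Loads: Kapoor 3, Baptiste 2 — all ≤ 3.

3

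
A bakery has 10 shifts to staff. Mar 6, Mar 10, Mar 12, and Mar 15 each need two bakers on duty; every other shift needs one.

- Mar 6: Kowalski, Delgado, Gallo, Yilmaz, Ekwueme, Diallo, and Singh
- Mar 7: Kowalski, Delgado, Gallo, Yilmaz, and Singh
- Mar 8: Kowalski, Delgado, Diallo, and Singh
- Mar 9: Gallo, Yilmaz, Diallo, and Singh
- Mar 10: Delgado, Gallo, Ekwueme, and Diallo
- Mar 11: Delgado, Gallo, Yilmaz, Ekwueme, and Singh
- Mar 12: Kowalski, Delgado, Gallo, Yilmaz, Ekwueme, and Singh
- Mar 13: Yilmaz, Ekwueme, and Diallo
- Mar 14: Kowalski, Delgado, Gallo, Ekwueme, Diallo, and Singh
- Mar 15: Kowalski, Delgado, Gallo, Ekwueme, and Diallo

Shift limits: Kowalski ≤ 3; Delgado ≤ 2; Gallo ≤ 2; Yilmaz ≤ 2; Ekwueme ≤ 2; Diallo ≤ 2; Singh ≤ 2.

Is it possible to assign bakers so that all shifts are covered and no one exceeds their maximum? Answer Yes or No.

Yes

One valid schedule: Mar 6→Diallo+Singh, Mar 7→Kowalski, Mar 8→Kowalski, Mar 9→Gallo, Mar 10→Delgado+Gallo, Mar 11→Delgado, Mar 12→Yilmaz+Ekwueme, Mar 13→Yilmaz, Mar 14→Kowalski, Mar 15→Ekwueme+Diallo.
Loads: Kowalski 3/3, Delgado 2/2, Gallo 2/2, Yilmaz 2/2, Ekwueme 2/2, Diallo 2/2, Singh 1/2 — all within limits.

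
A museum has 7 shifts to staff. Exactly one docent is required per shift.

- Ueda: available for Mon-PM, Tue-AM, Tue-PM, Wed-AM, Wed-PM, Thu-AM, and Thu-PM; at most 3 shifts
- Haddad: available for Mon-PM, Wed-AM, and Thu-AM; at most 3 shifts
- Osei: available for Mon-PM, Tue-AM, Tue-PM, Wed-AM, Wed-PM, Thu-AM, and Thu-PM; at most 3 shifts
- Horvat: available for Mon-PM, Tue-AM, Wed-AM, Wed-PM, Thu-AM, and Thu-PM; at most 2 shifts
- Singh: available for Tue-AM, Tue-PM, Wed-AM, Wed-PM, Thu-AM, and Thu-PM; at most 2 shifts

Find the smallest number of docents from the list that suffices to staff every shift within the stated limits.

3

7 slots to fill and no one can take more than 3, so at least ⌈7/3⌉ = 3 docents are needed.
Ueda, Haddad, and Osei alone can cover everything: Mon-PM→Haddad, Tue-AM→Ueda, Tue-PM→Ueda, Wed-AM→Haddad, Wed-PM→Ueda, Thu-AM→Haddad, Thu-PM→Osei.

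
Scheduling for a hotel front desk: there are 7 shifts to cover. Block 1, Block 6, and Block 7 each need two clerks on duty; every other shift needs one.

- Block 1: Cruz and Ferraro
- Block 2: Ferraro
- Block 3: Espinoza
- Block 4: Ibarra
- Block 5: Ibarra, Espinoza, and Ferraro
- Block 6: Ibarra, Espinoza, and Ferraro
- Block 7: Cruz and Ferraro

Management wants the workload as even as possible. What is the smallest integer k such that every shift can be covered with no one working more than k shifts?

With 4 clerks and 10 worker-slots to fill, someone must work at least ⌈10/4⌉ = 3 shifts, so k ≥ 3.
k = 3 works: Block 1→Cruz+Ferraro, Block 2→Ferraro, Block 3→Espinoza, Block 4→Ibarra, Block 5→Ibarra, Block 6→Ibarra+Espinoza, Block 7→Cruz+Ferraro.
Loads: Ibarra 3, Cruz 2, Espinoza 2, Ferraro 3 — all ≤ 3.

3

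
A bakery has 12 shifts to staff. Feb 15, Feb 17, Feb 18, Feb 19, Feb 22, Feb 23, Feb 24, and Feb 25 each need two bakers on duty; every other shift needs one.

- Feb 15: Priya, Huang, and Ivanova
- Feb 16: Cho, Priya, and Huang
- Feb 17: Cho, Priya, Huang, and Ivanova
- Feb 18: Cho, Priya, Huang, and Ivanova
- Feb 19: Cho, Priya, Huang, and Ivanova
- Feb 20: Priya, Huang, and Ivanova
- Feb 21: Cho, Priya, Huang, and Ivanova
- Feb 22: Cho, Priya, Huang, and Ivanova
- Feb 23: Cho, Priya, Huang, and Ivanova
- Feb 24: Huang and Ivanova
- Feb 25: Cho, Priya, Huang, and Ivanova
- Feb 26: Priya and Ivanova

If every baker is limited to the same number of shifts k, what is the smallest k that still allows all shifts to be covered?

With 4 bakers and 20 worker-slots to fill, someone must work at least ⌈20/4⌉ = 5 shifts, so k ≥ 5.
k = 5 works: Feb 15→Priya+Huang, Feb 16→Cho, Feb 17→Cho+Priya, Feb 18→Cho+Priya, Feb 19→Cho+Ivanova, Feb 20→Priya, Feb 21→Cho, Feb 22→Huang+Ivanova, Feb 23→Huang+Ivanova, Feb 24→Huang+Ivanova, Feb 25→Huang+Ivanova, Feb 26→Priya.
Loads: Cho 5, Priya 5, Huang 5, Ivanova 5 — all ≤ 5.

5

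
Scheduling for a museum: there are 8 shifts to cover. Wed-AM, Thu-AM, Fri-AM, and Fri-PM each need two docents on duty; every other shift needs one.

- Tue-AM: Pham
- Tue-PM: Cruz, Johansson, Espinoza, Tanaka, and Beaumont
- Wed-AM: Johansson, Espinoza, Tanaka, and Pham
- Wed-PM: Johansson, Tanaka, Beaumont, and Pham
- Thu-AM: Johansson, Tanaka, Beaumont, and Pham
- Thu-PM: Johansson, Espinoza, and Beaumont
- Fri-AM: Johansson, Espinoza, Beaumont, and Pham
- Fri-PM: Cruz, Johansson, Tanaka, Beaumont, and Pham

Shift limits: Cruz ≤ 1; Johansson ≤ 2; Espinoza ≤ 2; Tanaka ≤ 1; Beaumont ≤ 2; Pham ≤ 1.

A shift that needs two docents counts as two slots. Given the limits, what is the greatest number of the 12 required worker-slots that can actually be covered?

Total capacity across all docents is 1+2+2+1+2+1 = 9, and 12 slots are needed, so at most 9 can be filled.
An assignment achieving 9: Tue-AM→Pham, Tue-PM→Cruz, Wed-AM→Johansson+Espinoza, Wed-PM→Tanaka, Thu-AM→Beaumont, Thu-PM→Johansson, Fri-AM→Espinoza+Beaumont.
Loads: Cruz 1/1, Johansson 2/2, Espinoza 2/2, Tanaka 1/1, Beaumont 2/2, Pham 1/1.

9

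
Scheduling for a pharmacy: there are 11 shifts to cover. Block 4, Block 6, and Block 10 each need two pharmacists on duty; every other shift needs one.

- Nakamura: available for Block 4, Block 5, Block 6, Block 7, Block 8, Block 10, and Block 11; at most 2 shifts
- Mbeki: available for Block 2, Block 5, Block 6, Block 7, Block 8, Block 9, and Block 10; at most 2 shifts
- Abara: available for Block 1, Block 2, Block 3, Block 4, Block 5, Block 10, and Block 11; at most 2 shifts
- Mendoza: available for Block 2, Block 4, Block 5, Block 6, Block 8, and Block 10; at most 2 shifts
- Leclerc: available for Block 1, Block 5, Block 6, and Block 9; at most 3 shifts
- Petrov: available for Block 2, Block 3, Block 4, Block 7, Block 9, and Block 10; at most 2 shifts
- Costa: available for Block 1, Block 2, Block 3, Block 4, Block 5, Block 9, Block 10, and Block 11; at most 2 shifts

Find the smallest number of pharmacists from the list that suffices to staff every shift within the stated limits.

14 slots to fill and no one can take more than 3, so at least ⌈14/3⌉ = 5 pharmacists are needed.
Any 6 pharmacists together have capacity at most 3+2+2+2+2+2 = 13 < 14 slots, so 6 can never suffice.
Nakamura, Mbeki, Abara, Mendoza, Leclerc, Petrov, and Costa alone can cover everything: Block 1→Abara, Block 2→Mbeki, Block 3→Abara, Block 4→Mendoza+Petrov, Block 5→Leclerc, Block 6→Mendoza+Leclerc, Block 7→Nakamura, Block 8→Nakamura, Block 9→Mbeki, Block 10→Petrov+Costa, Block 11→Costa.

7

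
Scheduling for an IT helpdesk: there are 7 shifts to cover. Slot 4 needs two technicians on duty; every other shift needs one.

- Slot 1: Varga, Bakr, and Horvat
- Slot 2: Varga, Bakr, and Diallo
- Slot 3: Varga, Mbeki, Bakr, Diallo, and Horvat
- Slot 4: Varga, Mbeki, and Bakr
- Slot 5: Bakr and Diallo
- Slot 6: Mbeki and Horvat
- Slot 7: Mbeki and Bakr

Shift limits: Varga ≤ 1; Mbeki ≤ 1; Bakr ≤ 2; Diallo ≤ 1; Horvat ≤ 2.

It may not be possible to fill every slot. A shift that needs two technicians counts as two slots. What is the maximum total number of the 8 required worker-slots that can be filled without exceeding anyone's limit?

7

Total capacity across all technicians is 1+1+2+1+2 = 7, and 8 slots are needed, so at most 7 can be filled.
An assignment achieving 7: Slot 1→Horvat, Slot 2→Diallo, Slot 3→Horvat, Slot 4→Varga, Slot 5→Bakr, Slot 6→Mbeki, Slot 7→Bakr.
Loads: Varga 1/1, Mbeki 1/1, Bakr 2/2, Diallo 1/1, Horvat 2/2.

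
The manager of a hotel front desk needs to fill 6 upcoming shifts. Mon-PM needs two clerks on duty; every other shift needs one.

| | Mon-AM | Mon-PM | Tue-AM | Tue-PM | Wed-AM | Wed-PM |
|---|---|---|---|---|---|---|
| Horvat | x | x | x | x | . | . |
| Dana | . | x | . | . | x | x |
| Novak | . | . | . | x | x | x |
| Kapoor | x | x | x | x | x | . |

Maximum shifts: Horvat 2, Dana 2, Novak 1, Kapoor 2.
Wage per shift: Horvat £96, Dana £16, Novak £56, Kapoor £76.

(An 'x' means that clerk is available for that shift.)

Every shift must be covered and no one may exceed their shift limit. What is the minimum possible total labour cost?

£432

Picking the cheapest available clerk for each shift independently would cost £332, but that ignores the shift limits.
An optimal schedule: Mon-AM→Horvat, Mon-PM→Dana+Kapoor, Tue-AM→Horvat, Tue-PM→Novak, Wed-AM→Kapoor, Wed-PM→Dana.
Total: 96 + 16 + 76 + 96 + 56 + 76 + 16 = £432.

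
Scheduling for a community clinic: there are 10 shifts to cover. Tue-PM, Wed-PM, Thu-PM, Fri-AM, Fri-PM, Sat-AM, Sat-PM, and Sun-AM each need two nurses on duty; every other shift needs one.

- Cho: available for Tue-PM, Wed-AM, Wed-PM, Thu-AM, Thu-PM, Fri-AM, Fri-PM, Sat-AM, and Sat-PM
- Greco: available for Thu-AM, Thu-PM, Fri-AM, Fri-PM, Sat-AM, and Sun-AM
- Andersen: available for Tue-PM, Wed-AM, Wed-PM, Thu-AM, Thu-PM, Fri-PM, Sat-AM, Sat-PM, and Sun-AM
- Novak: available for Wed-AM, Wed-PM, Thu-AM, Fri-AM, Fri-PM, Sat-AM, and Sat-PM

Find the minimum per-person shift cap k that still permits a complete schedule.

5

With 4 nurses and 18 worker-slots to fill, someone must work at least ⌈18/4⌉ = 5 shifts, so k ≥ 5.
k = 5 works: Tue-PM→Cho+Andersen, Wed-AM→Cho, Wed-PM→Cho+Andersen, Thu-AM→Greco, Thu-PM→Cho+Greco, Fri-AM→Cho+Greco, Fri-PM→Greco+Novak, Sat-AM→Andersen+Novak, Sat-PM→Andersen+Novak, Sun-AM→Greco+Andersen.
Loads: Cho 5, Greco 5, Andersen 5, Novak 3 — all ≤ 5.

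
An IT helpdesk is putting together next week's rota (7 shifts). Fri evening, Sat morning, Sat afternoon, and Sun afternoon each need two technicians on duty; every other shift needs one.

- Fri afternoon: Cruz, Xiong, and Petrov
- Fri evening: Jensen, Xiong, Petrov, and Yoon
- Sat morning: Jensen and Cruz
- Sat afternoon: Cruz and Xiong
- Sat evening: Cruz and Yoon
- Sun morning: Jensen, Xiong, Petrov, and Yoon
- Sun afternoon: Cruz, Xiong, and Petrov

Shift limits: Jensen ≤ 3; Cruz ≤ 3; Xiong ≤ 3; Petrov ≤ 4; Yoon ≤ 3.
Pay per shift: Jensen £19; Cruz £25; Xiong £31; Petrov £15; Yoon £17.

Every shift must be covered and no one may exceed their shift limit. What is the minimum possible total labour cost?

£219

Sat morning can only be covered by Jensen and Cruz, so that assignment is forced.
Sat afternoon can only be covered by Cruz and Xiong, so that assignment is forced.
Picking the cheapest available technician for each shift independently would cost £219, and that bound is achievable.
An optimal schedule: Fri afternoon→Petrov, Fri evening→Petrov+Yoon, Sat morning→Jensen+Cruz, Sat afternoon→Cruz+Xiong, Sat evening→Yoon, Sun morning→Petrov, Sun afternoon→Petrov+Cruz.
Total: 15 + 15 + 17 + 19 + 25 + 25 + 31 + 17 + 15 + 15 + 25 = £219.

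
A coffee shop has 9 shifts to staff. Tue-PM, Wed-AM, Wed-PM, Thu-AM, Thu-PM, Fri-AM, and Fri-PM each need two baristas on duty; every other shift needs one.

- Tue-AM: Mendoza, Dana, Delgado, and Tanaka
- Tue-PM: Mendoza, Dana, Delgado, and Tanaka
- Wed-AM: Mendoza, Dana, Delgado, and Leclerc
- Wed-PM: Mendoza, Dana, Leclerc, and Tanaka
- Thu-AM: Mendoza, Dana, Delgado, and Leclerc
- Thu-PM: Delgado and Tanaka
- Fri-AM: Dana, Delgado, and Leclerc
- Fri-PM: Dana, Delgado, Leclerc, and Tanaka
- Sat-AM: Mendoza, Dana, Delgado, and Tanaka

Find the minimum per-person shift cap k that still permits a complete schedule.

4

With 5 baristas and 16 worker-slots to fill, someone must work at least ⌈16/5⌉ = 4 shifts, so k ≥ 4.
k = 4 works: Tue-AM→Mendoza, Tue-PM→Mendoza+Dana, Wed-AM→Mendoza+Dana, Wed-PM→Dana+Leclerc, Thu-AM→Delgado+Leclerc, Thu-PM→Delgado+Tanaka, Fri-AM→Dana+Delgado, Fri-PM→Delgado+Leclerc, Sat-AM→Mendoza.
Loads: Mendoza 4, Dana 4, Delgado 4, Leclerc 3, Tanaka 1 — all ≤ 4.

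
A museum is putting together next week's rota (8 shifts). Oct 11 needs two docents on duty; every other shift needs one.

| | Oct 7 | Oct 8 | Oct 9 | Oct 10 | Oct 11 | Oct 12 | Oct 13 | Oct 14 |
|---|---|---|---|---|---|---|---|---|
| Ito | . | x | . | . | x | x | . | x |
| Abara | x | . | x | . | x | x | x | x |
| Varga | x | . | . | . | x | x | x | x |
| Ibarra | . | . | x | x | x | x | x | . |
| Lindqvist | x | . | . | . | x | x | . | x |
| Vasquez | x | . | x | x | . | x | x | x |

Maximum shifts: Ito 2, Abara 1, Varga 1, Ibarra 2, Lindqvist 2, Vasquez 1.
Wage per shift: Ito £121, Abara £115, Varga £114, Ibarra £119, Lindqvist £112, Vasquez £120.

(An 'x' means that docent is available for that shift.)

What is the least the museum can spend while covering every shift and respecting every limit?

£1053

Oct 8 can only be covered by Ito, so that assignment is forced.
Picking the cheapest available docent for each shift independently would cost £1031, but that ignores the shift limits.
An optimal schedule: Oct 7→Varga, Oct 8→Ito, Oct 9→Abara, Oct 10→Ibarra, Oct 11→Ito+Lindqvist, Oct 12→Vasquez, Oct 13→Ibarra, Oct 14→Lindqvist.
Total: 114 + 121 + 115 + 119 + 121 + 112 + 120 + 119 + 112 = £1053.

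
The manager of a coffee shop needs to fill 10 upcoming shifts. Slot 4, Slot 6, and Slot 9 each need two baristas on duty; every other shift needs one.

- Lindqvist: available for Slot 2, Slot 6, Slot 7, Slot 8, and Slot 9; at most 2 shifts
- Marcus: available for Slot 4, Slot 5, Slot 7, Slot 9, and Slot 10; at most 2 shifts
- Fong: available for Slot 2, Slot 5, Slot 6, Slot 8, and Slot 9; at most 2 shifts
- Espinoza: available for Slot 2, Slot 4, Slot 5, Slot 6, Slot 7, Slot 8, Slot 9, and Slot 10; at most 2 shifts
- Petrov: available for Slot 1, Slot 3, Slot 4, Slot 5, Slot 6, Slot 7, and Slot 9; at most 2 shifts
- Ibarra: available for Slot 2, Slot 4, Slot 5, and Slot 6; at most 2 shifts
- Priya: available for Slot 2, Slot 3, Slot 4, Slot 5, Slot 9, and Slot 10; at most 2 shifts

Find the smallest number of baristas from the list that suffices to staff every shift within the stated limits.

13 slots to fill and no one can take more than 2, so at least ⌈13/2⌉ = 7 baristas are needed.
Lindqvist, Marcus, Fong, Espinoza, Petrov, Ibarra, and Priya alone can cover everything: Slot 1→Petrov, Slot 2→Fong, Slot 3→Petrov, Slot 4→Espinoza+Ibarra, Slot 5→Marcus, Slot 6→Fong+Ibarra, Slot 7→Lindqvist, Slot 8→Lindqvist, Slot 9→Espinoza+Priya, Slot 10→Marcus.

7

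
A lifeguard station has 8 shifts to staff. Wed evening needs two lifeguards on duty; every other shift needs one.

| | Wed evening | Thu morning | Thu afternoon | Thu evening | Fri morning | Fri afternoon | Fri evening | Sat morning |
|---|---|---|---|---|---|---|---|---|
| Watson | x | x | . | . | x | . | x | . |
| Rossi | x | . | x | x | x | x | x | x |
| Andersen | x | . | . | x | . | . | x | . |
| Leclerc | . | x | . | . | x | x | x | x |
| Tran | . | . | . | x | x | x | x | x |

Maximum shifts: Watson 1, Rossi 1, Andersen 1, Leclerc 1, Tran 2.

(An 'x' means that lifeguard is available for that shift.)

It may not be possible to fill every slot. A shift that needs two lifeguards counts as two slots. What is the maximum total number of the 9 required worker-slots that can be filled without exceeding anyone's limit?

6

Total capacity across all lifeguards is 1+1+1+1+2 = 6, and 9 slots are needed, so at most 6 can be filled.
An assignment achieving 6: Wed evening→Andersen, Thu morning→Watson, Thu afternoon→Rossi, Thu evening→Tran, Fri afternoon→Leclerc, Sat morning→Tran.
Loads: Watson 1/1, Rossi 1/1, Andersen 1/1, Leclerc 1/1, Tran 2/2.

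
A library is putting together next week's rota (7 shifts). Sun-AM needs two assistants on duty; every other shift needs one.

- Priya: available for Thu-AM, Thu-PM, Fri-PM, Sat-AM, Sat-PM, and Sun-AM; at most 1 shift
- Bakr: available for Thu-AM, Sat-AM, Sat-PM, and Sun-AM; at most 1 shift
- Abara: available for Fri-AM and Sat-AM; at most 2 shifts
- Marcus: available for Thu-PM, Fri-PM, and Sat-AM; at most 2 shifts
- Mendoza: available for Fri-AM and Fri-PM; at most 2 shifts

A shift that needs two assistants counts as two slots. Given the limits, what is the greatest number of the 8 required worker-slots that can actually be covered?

6

Total capacity across all assistants is 1+1+2+2+2 = 8, and 8 slots are needed, so at most 8 can be filled.
Shifts {Thu-AM, Sun-AM} need 3 slots but only Priya and Bakr are available for them, supplying at most 2 — so at least 1 slot must go unfilled.
An assignment achieving 6: Thu-AM→Priya, Thu-PM→Marcus, Fri-AM→Abara, Fri-PM→Marcus, Sat-AM→Abara, Sat-PM→Bakr.
Loads: Priya 1/1, Bakr 1/1, Abara 2/2, Marcus 2/2, Mendoza 0/2.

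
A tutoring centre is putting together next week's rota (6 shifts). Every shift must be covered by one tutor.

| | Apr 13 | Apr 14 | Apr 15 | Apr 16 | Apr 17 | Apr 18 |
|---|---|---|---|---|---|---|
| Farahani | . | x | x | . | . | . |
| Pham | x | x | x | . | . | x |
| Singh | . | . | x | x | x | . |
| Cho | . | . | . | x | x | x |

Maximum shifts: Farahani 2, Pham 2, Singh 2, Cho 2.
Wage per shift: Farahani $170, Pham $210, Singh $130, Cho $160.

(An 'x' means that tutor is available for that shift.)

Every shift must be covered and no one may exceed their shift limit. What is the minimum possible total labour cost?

$960

Apr 13 can only be covered by Pham, so that assignment is forced.
Picking the cheapest available tutor for each shift independently would cost $930, but that ignores the shift limits.
An optimal schedule: Apr 13→Pham, Apr 14→Farahani, Apr 15→Singh, Apr 16→Singh, Apr 17→Cho, Apr 18→Cho.
Total: 210 + 170 + 130 + 130 + 160 + 160 = $960.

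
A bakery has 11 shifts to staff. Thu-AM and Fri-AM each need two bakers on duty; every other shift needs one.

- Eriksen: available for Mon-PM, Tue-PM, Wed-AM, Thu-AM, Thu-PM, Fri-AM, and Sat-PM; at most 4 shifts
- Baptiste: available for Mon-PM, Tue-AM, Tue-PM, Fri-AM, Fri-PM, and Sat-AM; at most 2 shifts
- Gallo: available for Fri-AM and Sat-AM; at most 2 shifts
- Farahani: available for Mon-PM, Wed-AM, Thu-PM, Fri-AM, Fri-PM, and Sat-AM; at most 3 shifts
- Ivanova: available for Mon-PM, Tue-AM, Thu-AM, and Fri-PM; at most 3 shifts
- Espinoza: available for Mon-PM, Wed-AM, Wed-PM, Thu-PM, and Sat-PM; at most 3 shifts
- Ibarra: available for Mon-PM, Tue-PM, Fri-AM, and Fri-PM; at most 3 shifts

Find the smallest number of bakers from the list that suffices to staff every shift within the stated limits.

4

13 slots to fill and no one can take more than 4, so at least ⌈13/4⌉ = 4 bakers are needed.
Eriksen, Farahani, Ivanova, and Espinoza alone can cover everything: Mon-PM→Ivanova, Tue-AM→Ivanova, Tue-PM→Eriksen, Wed-AM→Espinoza, Wed-PM→Espinoza, Thu-AM→Eriksen+Ivanova, Thu-PM→Espinoza, Fri-AM→Eriksen+Farahani, Fri-PM→Farahani, Sat-AM→Farahani, Sat-PM→Eriksen.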